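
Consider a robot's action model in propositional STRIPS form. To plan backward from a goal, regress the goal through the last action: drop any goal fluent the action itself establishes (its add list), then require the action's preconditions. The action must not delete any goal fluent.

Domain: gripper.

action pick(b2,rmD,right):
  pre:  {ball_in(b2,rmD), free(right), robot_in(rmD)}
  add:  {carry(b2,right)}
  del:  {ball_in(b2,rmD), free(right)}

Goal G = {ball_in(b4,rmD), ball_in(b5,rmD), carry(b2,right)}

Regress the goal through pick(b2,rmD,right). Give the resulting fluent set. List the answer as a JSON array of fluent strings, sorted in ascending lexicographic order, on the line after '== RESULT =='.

Regress:
  G ∩ del = {}  (empty — regression defined)
  G \ add = {ball_in(b4,rmD), ball_in(b5,rmD), carry(b2,right)} \ {carry(b2,right)} = {ball_in(b4,rmD), ball_in(b5,rmD)}
  ∪ pre   = {ball_in(b4,rmD), ball_in(b5,rmD)} ∪ {ball_in(b2,rmD), free(right), robot_in(rmD)}
          = {ball_in(b2,rmD), ball_in(b4,rmD), ball_in(b5,rmD), free(right), robot_in(rmD)}

== RESULT ==
["ball_in(b2,rmD)", "ball_in(b4,rmD)", "ball_in(b5,rmD)", "free(right)", "robot_in(rmD)"]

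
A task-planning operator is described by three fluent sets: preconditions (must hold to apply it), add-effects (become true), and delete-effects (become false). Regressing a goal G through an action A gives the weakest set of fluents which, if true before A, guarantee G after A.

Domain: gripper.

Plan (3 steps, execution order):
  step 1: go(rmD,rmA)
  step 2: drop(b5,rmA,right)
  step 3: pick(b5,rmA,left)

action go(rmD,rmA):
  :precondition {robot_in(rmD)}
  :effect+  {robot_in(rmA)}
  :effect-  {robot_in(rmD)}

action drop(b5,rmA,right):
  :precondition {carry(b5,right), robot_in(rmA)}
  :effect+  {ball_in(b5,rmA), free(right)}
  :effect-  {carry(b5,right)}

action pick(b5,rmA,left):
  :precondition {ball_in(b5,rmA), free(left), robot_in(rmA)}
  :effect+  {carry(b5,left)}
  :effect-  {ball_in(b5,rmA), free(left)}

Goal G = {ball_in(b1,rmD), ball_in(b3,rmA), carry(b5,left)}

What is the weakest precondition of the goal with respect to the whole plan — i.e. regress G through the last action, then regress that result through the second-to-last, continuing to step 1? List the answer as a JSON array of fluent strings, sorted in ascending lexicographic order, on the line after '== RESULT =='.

Work backward from the goal:
  through step 3 (pick(b5,rmA,left)): drop {carry(b5,left)}, keep {ball_in(b1,rmD), ball_in(b3,rmA)}, require {ball_in(b5,rmA), free(left), robot_in(rmA)}
    → {ball_in(b1,rmD), ball_in(b3,rmA), ball_in(b5,rmA), free(left), robot_in(rmA)}
  through step 2 (drop(b5,rmA,right)): drop {ball_in(b5,rmA)}, keep {ball_in(b1,rmD), ball_in(b3,rmA), free(left), robot_in(rmA)}, require {carry(b5,right), robot_in(rmA)}
    → {ball_in(b1,rmD), ball_in(b3,rmA), carry(b5,right), free(left), robot_in(rmA)}
  through step 1 (go(rmD,rmA)): drop {robot_in(rmA)}, keep {ball_in(b1,rmD), ball_in(b3,rmA), carry(b5,right), free(left)}, require {robot_in(rmD)}
    → {ball_in(b1,rmD), ball_in(b3,rmA), carry(b5,right), free(left), robot_in(rmD)}

== RESULT ==
["ball_in(b1,rmD)", "ball_in(b3,rmA)", "carry(b5,right)", "free(left)", "robot_in(rmD)"]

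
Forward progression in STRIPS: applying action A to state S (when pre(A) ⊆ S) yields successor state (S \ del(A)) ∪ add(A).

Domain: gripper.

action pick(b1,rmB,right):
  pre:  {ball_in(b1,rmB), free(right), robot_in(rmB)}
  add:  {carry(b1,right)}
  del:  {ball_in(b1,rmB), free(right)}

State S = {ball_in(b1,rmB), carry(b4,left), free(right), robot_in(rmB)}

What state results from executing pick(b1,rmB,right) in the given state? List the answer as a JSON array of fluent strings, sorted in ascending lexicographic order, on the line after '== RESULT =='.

Progress:
  pre ⊆ S: {ball_in(b1,rmB), free(right), robot_in(rmB)} ⊆ S  — applicable
  S \ del = {carry(b4,left), robot_in(rmB)}
  ∪ add   = {carry(b1,right), carry(b4,left), robot_in(rmB)}

== RESULT ==
["carry(b1,right)", "carry(b4,left)", "robot_in(rmB)"]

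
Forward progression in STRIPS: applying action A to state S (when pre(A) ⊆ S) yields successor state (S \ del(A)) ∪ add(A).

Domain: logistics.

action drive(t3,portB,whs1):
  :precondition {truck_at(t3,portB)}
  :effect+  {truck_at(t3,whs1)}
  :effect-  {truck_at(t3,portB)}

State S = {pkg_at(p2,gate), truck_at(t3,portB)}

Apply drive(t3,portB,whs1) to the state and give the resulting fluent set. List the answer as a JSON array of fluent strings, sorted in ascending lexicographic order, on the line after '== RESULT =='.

Progress:
  pre ⊆ S: {truck_at(t3,portB)} ⊆ S  — applicable
  S \ del = {pkg_at(p2,gate)}
  ∪ add   = {pkg_at(p2,gate), truck_at(t3,whs1)}

== RESULT ==
["pkg_at(p2,gate)", "truck_at(t3,whs1)"]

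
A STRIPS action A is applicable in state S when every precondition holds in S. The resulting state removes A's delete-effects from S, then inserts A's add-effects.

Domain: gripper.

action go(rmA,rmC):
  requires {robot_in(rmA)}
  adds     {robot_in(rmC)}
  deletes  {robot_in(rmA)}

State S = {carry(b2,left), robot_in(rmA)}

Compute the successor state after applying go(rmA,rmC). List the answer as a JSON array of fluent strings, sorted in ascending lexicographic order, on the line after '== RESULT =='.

Compute (S \ del) ∪ add:
  pre ⊆ S: {robot_in(rmA)} ⊆ S  — applicable
  S \ del = {carry(b2,left)}
  ∪ add   = {carry(b2,left), robot_in(rmC)}

== RESULT ==
["carry(b2,left)", "robot_in(rmC)"]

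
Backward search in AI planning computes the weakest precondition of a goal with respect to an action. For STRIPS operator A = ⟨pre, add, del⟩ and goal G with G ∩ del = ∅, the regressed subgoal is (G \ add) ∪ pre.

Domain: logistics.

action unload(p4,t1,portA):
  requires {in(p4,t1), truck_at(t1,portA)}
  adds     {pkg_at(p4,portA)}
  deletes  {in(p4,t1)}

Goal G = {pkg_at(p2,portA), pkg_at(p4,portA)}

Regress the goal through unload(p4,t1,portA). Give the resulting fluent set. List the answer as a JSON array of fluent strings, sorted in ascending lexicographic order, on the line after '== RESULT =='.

Regress:
  G ∩ del = {}  (empty — regression defined)
  G \ add = {pkg_at(p2,portA), pkg_at(p4,portA)} \ {pkg_at(p4,portA)} = {pkg_at(p2,portA)}
  ∪ pre   = {pkg_at(p2,portA)} ∪ {in(p4,t1), truck_at(t1,portA)}
          = {in(p4,t1), pkg_at(p2,portA), truck_at(t1,portA)}

== RESULT ==
["in(p4,t1)", "pkg_at(p2,portA)", "truck_at(t1,portA)"]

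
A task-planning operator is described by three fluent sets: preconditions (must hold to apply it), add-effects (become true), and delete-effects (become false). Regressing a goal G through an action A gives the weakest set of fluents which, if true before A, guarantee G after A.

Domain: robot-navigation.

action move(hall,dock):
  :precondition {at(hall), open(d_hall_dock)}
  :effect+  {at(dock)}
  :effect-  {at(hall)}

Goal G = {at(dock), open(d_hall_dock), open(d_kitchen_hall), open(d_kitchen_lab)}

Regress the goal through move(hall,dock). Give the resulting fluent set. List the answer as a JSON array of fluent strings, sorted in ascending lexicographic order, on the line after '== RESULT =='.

Regress:
  G ∩ del = {}  (empty — regression defined)
  G \ add = {at(dock), open(d_hall_dock), open(d_kitchen_hall), open(d_kitchen_lab)} \ {at(dock)} = {open(d_hall_dock), open(d_kitchen_hall), open(d_kitchen_lab)}
  ∪ pre   = {open(d_hall_dock), open(d_kitchen_hall), open(d_kitchen_lab)} ∪ {at(hall), open(d_hall_dock)}
          = {at(hall), open(d_hall_dock), open(d_kitchen_hall), open(d_kitchen_lab)}

== RESULT ==
["at(hall)", "open(d_hall_dock)", "open(d_kitchen_hall)", "open(d_kitchen_lab)"]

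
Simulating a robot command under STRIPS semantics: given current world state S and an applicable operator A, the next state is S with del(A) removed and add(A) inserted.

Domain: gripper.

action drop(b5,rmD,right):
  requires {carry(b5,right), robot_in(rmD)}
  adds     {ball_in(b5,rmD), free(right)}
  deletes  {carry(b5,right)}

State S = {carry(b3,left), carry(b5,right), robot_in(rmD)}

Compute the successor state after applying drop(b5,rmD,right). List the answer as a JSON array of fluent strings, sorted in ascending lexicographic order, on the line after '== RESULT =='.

Progress:
  pre ⊆ S: {carry(b5,right), robot_in(rmD)} ⊆ S  — applicable
  S \ del = {carry(b3,left), robot_in(rmD)}
  ∪ add   = {ball_in(b5,rmD), carry(b3,left), free(right), robot_in(rmD)}

== RESULT ==
["ball_in(b5,rmD)", "carry(b3,left)", "free(right)", "robot_in(rmD)"]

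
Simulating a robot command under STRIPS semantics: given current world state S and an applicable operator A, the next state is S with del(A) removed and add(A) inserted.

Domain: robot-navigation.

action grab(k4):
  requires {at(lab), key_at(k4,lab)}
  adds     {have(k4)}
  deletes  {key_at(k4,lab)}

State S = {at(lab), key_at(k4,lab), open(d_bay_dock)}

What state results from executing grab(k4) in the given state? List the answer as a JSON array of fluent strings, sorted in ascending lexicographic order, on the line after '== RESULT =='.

Progress:
  pre ⊆ S: {at(lab), key_at(k4,lab)} ⊆ S  — applicable
  S \ del = {at(lab), open(d_bay_dock)}
  ∪ add   = {at(lab), have(k4), open(d_bay_dock)}

== RESULT ==
["at(lab)", "have(k4)", "open(d_bay_dock)"]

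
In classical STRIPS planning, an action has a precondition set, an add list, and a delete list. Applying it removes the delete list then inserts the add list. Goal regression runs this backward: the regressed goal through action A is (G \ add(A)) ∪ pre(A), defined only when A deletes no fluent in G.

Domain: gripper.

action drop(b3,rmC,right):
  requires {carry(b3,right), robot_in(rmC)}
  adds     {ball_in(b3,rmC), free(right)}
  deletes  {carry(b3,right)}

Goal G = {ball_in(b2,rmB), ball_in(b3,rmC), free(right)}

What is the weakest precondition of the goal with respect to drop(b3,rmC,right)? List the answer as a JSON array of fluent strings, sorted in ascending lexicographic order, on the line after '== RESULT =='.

Regress:
  G ∩ del = {}  (empty — regression defined)
  G \ add = {ball_in(b2,rmB), ball_in(b3,rmC), free(right)} \ {ball_in(b3,rmC), free(right)} = {ball_in(b2,rmB)}
  ∪ pre   = {ball_in(b2,rmB)} ∪ {carry(b3,right), robot_in(rmC)}
          = {ball_in(b2,rmB), carry(b3,right), robot_in(rmC)}

== RESULT ==
["ball_in(b2,rmB)", "carry(b3,right)", "robot_in(rmC)"]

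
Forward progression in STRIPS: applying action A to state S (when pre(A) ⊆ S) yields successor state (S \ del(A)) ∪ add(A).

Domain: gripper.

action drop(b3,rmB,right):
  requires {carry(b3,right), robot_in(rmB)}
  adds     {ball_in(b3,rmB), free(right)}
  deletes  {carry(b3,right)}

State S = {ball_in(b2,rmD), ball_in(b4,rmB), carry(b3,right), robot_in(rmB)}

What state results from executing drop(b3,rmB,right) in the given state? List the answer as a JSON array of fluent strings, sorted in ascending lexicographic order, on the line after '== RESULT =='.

Progress:
  pre ⊆ S: {carry(b3,right), robot_in(rmB)} ⊆ S  — applicable
  S \ del = {ball_in(b2,rmD), ball_in(b4,rmB), robot_in(rmB)}
  ∪ add   = {ball_in(b2,rmD), ball_in(b3,rmB), ball_in(b4,rmB), free(right), robot_in(rmB)}

== RESULT ==
["ball_in(b2,rmD)", "ball_in(b3,rmB)", "ball_in(b4,rmB)", "free(right)", "robot_in(rmB)"]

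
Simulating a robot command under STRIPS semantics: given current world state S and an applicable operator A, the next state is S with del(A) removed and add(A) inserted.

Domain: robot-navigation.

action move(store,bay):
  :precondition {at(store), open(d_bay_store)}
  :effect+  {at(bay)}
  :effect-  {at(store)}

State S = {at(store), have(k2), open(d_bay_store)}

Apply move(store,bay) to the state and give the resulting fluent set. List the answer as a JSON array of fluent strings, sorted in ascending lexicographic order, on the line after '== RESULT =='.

Compute (S \ del) ∪ add:
  pre ⊆ S: {at(store), open(d_bay_store)} ⊆ S  — applicable
  S \ del = {have(k2), open(d_bay_store)}
  ∪ add   = {at(bay), have(k2), open(d_bay_store)}

== RESULT ==
["at(bay)", "have(k2)", "open(d_bay_store)"]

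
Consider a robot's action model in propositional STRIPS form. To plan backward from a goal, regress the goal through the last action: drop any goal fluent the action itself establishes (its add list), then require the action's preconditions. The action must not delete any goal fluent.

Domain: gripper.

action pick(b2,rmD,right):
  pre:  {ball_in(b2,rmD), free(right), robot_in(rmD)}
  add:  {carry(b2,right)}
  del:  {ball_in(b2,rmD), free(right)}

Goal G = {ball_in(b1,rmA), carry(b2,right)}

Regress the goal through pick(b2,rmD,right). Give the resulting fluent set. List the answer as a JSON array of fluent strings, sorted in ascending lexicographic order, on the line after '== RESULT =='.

Compute (G \ add) ∪ pre:
  G ∩ del = {}  (empty — regression defined)
  G \ add = {ball_in(b1,rmA), carry(b2,right)} \ {carry(b2,right)} = {ball_in(b1,rmA)}
  ∪ pre   = {ball_in(b1,rmA)} ∪ {ball_in(b2,rmD), free(right), robot_in(rmD)}
          = {ball_in(b1,rmA), ball_in(b2,rmD), free(right), robot_in(rmD)}

== RESULT ==
["ball_in(b1,rmA)", "ball_in(b2,rmD)", "free(right)", "robot_in(rmD)"]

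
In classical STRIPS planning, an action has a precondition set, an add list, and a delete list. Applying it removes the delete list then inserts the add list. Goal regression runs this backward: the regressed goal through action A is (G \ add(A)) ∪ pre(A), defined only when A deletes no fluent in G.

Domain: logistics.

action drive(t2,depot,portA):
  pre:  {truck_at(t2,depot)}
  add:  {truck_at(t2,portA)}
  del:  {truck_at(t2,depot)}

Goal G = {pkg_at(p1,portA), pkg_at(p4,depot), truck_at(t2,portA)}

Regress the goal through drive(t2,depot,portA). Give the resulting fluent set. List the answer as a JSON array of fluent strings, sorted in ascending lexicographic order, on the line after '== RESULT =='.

Compute (G \ add) ∪ pre:
  G ∩ del = {}  (empty — regression defined)
  G \ add = {pkg_at(p1,portA), pkg_at(p4,depot), truck_at(t2,portA)} \ {truck_at(t2,portA)} = {pkg_at(p1,portA), pkg_at(p4,depot)}
  ∪ pre   = {pkg_at(p1,portA), pkg_at(p4,depot)} ∪ {truck_at(t2,depot)}
          = {pkg_at(p1,portA), pkg_at(p4,depot), truck_at(t2,depot)}

== RESULT ==
["pkg_at(p1,portA)", "pkg_at(p4,depot)", "truck_at(t2,depot)"]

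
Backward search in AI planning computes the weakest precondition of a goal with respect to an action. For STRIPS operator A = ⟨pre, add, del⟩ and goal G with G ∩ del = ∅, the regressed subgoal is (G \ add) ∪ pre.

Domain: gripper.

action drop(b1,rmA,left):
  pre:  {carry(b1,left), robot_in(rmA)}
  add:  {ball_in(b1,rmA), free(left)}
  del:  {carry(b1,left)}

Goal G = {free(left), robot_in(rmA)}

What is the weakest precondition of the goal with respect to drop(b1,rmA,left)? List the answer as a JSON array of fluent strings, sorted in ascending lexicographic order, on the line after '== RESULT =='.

Regress:
  G ∩ del = {}  (empty — regression defined)
  G \ add = {free(left), robot_in(rmA)} \ {ball_in(b1,rmA), free(left)} = {robot_in(rmA)}
  ∪ pre   = {robot_in(rmA)} ∪ {carry(b1,left), robot_in(rmA)}
          = {carry(b1,left), robot_in(rmA)}

== RESULT ==
["carry(b1,left)", "robot_in(rmA)"]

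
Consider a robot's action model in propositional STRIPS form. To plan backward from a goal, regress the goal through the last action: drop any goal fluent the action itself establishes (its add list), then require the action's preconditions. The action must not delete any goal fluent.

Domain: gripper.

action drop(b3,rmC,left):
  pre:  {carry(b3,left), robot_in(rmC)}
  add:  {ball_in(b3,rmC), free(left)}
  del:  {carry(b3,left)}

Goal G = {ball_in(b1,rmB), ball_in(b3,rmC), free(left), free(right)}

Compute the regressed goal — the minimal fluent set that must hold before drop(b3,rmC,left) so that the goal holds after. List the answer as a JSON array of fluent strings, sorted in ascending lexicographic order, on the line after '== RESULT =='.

Regress:
  G ∩ del = {}  (empty — regression defined)
  G \ add = {ball_in(b1,rmB), ball_in(b3,rmC), free(left), free(right)} \ {ball_in(b3,rmC), free(left)} = {ball_in(b1,rmB), free(right)}
  ∪ pre   = {ball_in(b1,rmB), free(right)} ∪ {carry(b3,left), robot_in(rmC)}
          = {ball_in(b1,rmB), carry(b3,left), free(right), robot_in(rmC)}

== RESULT ==
["ball_in(b1,rmB)", "carry(b3,left)", "free(right)", "robot_in(rmC)"]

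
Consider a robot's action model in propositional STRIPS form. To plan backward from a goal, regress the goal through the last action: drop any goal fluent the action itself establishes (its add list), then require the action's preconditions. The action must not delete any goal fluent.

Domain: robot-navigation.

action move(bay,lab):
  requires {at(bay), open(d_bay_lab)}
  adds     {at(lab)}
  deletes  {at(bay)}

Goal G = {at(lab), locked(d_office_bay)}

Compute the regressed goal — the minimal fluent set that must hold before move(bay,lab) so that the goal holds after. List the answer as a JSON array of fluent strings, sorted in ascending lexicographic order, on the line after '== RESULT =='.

Compute (G \ add) ∪ pre:
  G ∩ del = {}  (empty — regression defined)
  G \ add = {at(lab), locked(d_office_bay)} \ {at(lab)} = {locked(d_office_bay)}
  ∪ pre   = {locked(d_office_bay)} ∪ {at(bay), open(d_bay_lab)}
          = {at(bay), locked(d_office_bay), open(d_bay_lab)}

== RESULT ==
["at(bay)", "locked(d_office_bay)", "open(d_bay_lab)"]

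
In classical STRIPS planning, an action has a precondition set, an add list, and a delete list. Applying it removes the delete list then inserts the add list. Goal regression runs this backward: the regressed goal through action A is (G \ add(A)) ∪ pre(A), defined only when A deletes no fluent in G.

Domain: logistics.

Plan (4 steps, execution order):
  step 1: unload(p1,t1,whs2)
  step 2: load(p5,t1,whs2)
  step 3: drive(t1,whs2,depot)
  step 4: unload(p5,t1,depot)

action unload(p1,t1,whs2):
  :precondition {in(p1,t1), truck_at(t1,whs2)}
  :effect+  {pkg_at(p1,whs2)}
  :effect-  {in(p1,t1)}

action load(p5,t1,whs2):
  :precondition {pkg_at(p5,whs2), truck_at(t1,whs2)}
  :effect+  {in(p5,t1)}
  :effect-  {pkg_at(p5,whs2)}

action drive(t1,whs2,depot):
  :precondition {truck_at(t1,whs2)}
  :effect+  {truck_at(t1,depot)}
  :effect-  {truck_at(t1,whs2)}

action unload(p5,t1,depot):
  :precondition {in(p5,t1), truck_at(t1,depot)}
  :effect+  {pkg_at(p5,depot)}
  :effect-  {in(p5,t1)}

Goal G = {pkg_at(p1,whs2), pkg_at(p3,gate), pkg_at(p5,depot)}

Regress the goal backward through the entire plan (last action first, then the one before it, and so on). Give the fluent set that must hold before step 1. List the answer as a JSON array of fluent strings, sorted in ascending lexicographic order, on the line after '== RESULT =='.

Work backward from the goal:
  through step 4 (unload(p5,t1,depot)): drop {pkg_at(p5,depot)}, keep {pkg_at(p1,whs2), pkg_at(p3,gate)}, require {in(p5,t1), truck_at(t1,depot)}
    → {in(p5,t1), pkg_at(p1,whs2), pkg_at(p3,gate), truck_at(t1,depot)}
  through step 3 (drive(t1,whs2,depot)): drop {truck_at(t1,depot)}, keep {in(p5,t1), pkg_at(p1,whs2), pkg_at(p3,gate)}, require {truck_at(t1,whs2)}
    → {in(p5,t1), pkg_at(p1,whs2), pkg_at(p3,gate), truck_at(t1,whs2)}
  through step 2 (load(p5,t1,whs2)): drop {in(p5,t1)}, keep {pkg_at(p1,whs2), pkg_at(p3,gate), truck_at(t1,whs2)}, require {pkg_at(p5,whs2), truck_at(t1,whs2)}
    → {pkg_at(p1,whs2), pkg_at(p3,gate), pkg_at(p5,whs2), truck_at(t1,whs2)}
  through step 1 (unload(p1,t1,whs2)): drop {pkg_at(p1,whs2)}, keep {pkg_at(p3,gate), pkg_at(p5,whs2), truck_at(t1,whs2)}, require {in(p1,t1), truck_at(t1,whs2)}
    → {in(p1,t1), pkg_at(p3,gate), pkg_at(p5,whs2), truck_at(t1,whs2)}

== RESULT ==
["in(p1,t1)", "pkg_at(p3,gate)", "pkg_at(p5,whs2)", "truck_at(t1,whs2)"]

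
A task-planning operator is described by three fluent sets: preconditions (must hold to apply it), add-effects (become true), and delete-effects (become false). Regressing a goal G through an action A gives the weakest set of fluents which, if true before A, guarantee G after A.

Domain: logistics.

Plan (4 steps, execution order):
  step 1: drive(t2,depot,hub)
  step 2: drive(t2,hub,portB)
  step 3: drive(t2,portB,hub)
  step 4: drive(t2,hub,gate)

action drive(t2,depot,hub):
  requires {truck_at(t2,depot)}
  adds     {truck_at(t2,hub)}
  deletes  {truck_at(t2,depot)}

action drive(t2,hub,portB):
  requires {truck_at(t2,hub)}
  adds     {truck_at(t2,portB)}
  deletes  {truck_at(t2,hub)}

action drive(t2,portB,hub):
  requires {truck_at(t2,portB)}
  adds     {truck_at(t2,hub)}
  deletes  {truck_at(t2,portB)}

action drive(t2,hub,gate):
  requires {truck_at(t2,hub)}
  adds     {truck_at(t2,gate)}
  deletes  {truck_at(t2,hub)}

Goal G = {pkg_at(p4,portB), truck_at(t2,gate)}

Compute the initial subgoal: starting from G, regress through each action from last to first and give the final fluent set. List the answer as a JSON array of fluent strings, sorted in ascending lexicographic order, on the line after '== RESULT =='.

Regress step by step:
  through step 4 (drive(t2,hub,gate)): drop {truck_at(t2,gate)}, keep {pkg_at(p4,portB)}, require {truck_at(t2,hub)}
    → {pkg_at(p4,portB), truck_at(t2,hub)}
  through step 3 (drive(t2,portB,hub)): drop {truck_at(t2,hub)}, keep {pkg_at(p4,portB)}, require {truck_at(t2,portB)}
    → {pkg_at(p4,portB), truck_at(t2,portB)}
  through step 2 (drive(t2,hub,portB)): drop {truck_at(t2,portB)}, keep {pkg_at(p4,portB)}, require {truck_at(t2,hub)}
    → {pkg_at(p4,portB), truck_at(t2,hub)}
  through step 1 (drive(t2,depot,hub)): drop {truck_at(t2,hub)}, keep {pkg_at(p4,portB)}, require {truck_at(t2,depot)}
    → {pkg_at(p4,portB), truck_at(t2,depot)}

== RESULT ==
["pkg_at(p4,portB)", "truck_at(t2,depot)"]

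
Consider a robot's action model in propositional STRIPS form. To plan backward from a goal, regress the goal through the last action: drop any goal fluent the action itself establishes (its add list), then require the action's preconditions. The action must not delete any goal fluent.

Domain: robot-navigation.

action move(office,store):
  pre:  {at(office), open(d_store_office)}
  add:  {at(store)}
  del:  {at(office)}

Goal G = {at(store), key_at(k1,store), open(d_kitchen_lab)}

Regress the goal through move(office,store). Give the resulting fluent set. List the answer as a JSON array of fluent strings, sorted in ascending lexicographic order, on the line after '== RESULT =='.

Regress:
  G ∩ del = {}  (empty — regression defined)
  G \ add = {at(store), key_at(k1,store), open(d_kitchen_lab)} \ {at(store)} = {key_at(k1,store), open(d_kitchen_lab)}
  ∪ pre   = {key_at(k1,store), open(d_kitchen_lab)} ∪ {at(office), open(d_store_office)}
          = {at(office), key_at(k1,store), open(d_kitchen_lab), open(d_store_office)}

== RESULT ==
["at(office)", "key_at(k1,store)", "open(d_kitchen_lab)", "open(d_store_office)"]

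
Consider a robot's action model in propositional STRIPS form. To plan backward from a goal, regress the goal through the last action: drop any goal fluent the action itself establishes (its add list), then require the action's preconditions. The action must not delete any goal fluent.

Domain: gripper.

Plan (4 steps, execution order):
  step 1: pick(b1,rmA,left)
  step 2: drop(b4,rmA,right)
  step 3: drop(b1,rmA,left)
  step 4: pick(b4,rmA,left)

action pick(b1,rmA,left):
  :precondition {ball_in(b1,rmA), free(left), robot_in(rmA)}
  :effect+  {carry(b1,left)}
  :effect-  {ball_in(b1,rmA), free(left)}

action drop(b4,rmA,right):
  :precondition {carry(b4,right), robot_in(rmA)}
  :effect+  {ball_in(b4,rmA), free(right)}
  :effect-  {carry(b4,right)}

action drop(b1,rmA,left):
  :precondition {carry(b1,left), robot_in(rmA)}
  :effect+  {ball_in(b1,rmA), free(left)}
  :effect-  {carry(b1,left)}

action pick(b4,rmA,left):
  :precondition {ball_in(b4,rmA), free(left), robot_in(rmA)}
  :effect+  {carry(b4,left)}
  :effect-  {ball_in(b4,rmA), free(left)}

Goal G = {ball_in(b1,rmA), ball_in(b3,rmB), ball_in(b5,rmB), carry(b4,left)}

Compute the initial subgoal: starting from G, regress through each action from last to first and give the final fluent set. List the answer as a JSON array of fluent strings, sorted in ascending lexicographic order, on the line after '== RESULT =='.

Work backward from the goal:
  through step 4 (pick(b4,rmA,left)): drop {carry(b4,left)}, keep {ball_in(b1,rmA), ball_in(b3,rmB), ball_in(b5,rmB)}, require {ball_in(b4,rmA), free(left), robot_in(rmA)}
    → {ball_in(b1,rmA), ball_in(b3,rmB), ball_in(b4,rmA), ball_in(b5,rmB), free(left), robot_in(rmA)}
  through step 3 (drop(b1,rmA,left)): drop {ball_in(b1,rmA), free(left)}, keep {ball_in(b3,rmB), ball_in(b4,rmA), ball_in(b5,rmB), robot_in(rmA)}, require {carry(b1,left), robot_in(rmA)}
    → {ball_in(b3,rmB), ball_in(b4,rmA), ball_in(b5,rmB), carry(b1,left), robot_in(rmA)}
  through step 2 (drop(b4,rmA,right)): drop {ball_in(b4,rmA)}, keep {ball_in(b3,rmB), ball_in(b5,rmB), carry(b1,left), robot_in(rmA)}, require {carry(b4,right), robot_in(rmA)}
    → {ball_in(b3,rmB), ball_in(b5,rmB), carry(b1,left), carry(b4,right), robot_in(rmA)}
  through step 1 (pick(b1,rmA,left)): drop {carry(b1,left)}, keep {ball_in(b3,rmB), ball_in(b5,rmB), carry(b4,right), robot_in(rmA)}, require {ball_in(b1,rmA), free(left), robot_in(rmA)}
    → {ball_in(b1,rmA), ball_in(b3,rmB), ball_in(b5,rmB), carry(b4,right), free(left), robot_in(rmA)}

== RESULT ==
["ball_in(b1,rmA)", "ball_in(b3,rmB)", "ball_in(b5,rmB)", "carry(b4,right)", "free(left)", "robot_in(rmA)"]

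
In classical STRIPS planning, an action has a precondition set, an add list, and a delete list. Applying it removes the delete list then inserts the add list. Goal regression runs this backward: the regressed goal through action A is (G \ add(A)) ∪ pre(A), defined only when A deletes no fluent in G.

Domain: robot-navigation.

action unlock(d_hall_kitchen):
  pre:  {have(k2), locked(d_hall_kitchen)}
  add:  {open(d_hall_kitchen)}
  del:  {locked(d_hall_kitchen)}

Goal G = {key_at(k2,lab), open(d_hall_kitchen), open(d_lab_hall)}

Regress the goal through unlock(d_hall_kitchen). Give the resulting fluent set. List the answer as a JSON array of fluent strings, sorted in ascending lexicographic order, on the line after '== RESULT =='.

Regress:
  G ∩ del = {}  (empty — regression defined)
  G \ add = {key_at(k2,lab), open(d_hall_kitchen), open(d_lab_hall)} \ {open(d_hall_kitchen)} = {key_at(k2,lab), open(d_lab_hall)}
  ∪ pre   = {key_at(k2,lab), open(d_lab_hall)} ∪ {have(k2), locked(d_hall_kitchen)}
          = {have(k2), key_at(k2,lab), locked(d_hall_kitchen), open(d_lab_hall)}

== RESULT ==
["have(k2)", "key_at(k2,lab)", "locked(d_hall_kitchen)", "open(d_lab_hall)"]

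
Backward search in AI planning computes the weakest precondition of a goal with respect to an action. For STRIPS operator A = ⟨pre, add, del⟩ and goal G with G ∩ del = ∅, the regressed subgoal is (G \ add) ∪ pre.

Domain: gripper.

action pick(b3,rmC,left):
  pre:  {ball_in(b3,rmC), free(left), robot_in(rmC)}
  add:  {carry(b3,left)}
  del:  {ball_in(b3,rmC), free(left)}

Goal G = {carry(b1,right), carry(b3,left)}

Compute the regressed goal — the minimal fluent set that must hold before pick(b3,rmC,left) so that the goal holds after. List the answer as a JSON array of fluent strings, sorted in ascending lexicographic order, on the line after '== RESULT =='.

Regress:
  G ∩ del = {}  (empty — regression defined)
  G \ add = {carry(b1,right), carry(b3,left)} \ {carry(b3,left)} = {carry(b1,right)}
  ∪ pre   = {carry(b1,right)} ∪ {ball_in(b3,rmC), free(left), robot_in(rmC)}
          = {ball_in(b3,rmC), carry(b1,right), free(left), robot_in(rmC)}

== RESULT ==
["ball_in(b3,rmC)", "carry(b1,right)", "free(left)", "robot_in(rmC)"]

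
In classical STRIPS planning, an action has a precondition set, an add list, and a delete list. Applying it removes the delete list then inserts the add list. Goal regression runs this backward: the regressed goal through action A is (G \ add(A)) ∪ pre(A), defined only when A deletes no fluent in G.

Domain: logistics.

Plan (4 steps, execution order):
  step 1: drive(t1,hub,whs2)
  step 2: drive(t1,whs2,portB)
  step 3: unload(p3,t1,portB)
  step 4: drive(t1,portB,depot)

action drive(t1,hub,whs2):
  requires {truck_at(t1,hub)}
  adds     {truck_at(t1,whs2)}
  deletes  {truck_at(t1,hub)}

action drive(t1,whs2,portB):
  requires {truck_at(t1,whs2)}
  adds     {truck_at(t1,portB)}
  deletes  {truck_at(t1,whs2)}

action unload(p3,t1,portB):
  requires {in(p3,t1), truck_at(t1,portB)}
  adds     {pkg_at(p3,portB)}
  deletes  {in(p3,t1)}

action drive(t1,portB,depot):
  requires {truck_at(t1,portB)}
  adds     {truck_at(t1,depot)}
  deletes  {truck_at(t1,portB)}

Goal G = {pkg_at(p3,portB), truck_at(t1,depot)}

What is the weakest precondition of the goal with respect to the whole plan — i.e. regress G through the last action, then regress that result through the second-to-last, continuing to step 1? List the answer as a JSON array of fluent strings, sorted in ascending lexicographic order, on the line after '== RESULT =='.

Work backward from the goal:
  through step 4 (drive(t1,portB,depot)): drop {truck_at(t1,depot)}, keep {pkg_at(p3,portB)}, require {truck_at(t1,portB)}
    → {pkg_at(p3,portB), truck_at(t1,portB)}
  through step 3 (unload(p3,t1,portB)): drop {pkg_at(p3,portB)}, keep {truck_at(t1,portB)}, require {in(p3,t1), truck_at(t1,portB)}
    → {in(p3,t1), truck_at(t1,portB)}
  through step 2 (drive(t1,whs2,portB)): drop {truck_at(t1,portB)}, keep {in(p3,t1)}, require {truck_at(t1,whs2)}
    → {in(p3,t1), truck_at(t1,whs2)}
  through step 1 (drive(t1,hub,whs2)): drop {truck_at(t1,whs2)}, keep {in(p3,t1)}, require {truck_at(t1,hub)}
    → {in(p3,t1), truck_at(t1,hub)}

== RESULT ==
["in(p3,t1)", "truck_at(t1,hub)"]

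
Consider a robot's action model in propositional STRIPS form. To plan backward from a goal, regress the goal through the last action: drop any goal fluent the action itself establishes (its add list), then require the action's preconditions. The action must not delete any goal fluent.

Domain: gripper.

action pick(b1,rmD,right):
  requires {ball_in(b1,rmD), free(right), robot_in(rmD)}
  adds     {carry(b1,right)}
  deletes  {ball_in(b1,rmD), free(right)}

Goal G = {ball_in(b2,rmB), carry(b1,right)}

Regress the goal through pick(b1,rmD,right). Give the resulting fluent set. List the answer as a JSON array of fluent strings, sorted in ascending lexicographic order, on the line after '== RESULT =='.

Compute (G \ add) ∪ pre:
  G ∩ del = {}  (empty — regression defined)
  G \ add = {ball_in(b2,rmB), carry(b1,right)} \ {carry(b1,right)} = {ball_in(b2,rmB)}
  ∪ pre   = {ball_in(b2,rmB)} ∪ {ball_in(b1,rmD), free(right), robot_in(rmD)}
          = {ball_in(b1,rmD), ball_in(b2,rmB), free(right), robot_in(rmD)}

== RESULT ==
["ball_in(b1,rmD)", "ball_in(b2,rmB)", "free(right)", "robot_in(rmD)"]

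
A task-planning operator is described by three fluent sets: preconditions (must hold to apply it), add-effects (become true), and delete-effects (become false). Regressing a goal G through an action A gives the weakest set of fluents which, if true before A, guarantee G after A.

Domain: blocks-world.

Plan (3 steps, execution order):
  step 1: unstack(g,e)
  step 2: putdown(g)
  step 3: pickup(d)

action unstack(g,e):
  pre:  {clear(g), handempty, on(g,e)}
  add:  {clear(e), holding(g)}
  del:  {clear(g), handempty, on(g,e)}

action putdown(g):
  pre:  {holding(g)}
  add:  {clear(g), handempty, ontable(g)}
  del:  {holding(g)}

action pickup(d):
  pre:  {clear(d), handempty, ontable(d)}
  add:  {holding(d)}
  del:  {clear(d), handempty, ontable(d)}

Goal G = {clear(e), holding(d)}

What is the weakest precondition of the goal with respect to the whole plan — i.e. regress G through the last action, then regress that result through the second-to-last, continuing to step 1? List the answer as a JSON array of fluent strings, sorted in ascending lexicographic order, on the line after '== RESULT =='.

Work backward from the goal:
  through step 3 (pickup(d)): drop {holding(d)}, keep {clear(e)}, require {clear(d), handempty, ontable(d)}
    → {clear(d), clear(e), handempty, ontable(d)}
  through step 2 (putdown(g)): drop {handempty}, keep {clear(d), clear(e), ontable(d)}, require {holding(g)}
    → {clear(d), clear(e), holding(g), ontable(d)}
  through step 1 (unstack(g,e)): drop {clear(e), holding(g)}, keep {clear(d), ontable(d)}, require {clear(g), handempty, on(g,e)}
    → {clear(d), clear(g), handempty, on(g,e), ontable(d)}

== RESULT ==
["clear(d)", "clear(g)", "handempty", "on(g,e)", "ontable(d)"]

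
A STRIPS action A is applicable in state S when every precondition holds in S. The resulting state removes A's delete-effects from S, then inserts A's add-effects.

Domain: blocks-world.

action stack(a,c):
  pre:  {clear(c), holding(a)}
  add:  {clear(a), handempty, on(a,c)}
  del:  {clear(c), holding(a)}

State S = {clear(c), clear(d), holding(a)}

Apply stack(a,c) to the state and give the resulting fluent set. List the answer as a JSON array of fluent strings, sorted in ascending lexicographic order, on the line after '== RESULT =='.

Compute (S \ del) ∪ add:
  pre ⊆ S: {clear(c), holding(a)} ⊆ S  — applicable
  S \ del = {clear(d)}
  ∪ add   = {clear(a), clear(d), handempty, on(a,c)}

== RESULT ==
["clear(a)", "clear(d)", "handempty", "on(a,c)"]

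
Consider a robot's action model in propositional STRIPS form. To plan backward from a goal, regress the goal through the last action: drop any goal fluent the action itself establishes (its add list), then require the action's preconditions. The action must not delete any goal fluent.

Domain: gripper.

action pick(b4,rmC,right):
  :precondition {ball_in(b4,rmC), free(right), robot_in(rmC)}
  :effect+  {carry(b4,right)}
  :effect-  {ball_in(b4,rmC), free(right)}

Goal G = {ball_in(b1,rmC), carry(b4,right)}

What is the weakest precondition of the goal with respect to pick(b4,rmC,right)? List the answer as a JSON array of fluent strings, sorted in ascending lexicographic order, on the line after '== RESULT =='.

Regress:
  G ∩ del = {}  (empty — regression defined)
  G \ add = {ball_in(b1,rmC), carry(b4,right)} \ {carry(b4,right)} = {ball_in(b1,rmC)}
  ∪ pre   = {ball_in(b1,rmC)} ∪ {ball_in(b4,rmC), free(right), robot_in(rmC)}
          = {ball_in(b1,rmC), ball_in(b4,rmC), free(right), robot_in(rmC)}

== RESULT ==
["ball_in(b1,rmC)", "ball_in(b4,rmC)", "free(right)", "robot_in(rmC)"]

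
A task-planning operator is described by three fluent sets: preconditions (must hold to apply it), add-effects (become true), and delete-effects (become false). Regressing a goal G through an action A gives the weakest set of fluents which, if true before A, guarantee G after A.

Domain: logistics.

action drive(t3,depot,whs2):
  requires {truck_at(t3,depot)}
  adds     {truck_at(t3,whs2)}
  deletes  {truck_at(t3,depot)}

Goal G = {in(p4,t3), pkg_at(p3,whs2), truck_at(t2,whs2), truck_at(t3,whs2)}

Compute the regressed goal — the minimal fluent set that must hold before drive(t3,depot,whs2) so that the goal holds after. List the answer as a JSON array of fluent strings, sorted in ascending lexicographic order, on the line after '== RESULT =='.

Regress:
  G ∩ del = {}  (empty — regression defined)
  G \ add = {in(p4,t3), pkg_at(p3,whs2), truck_at(t2,whs2), truck_at(t3,whs2)} \ {truck_at(t3,whs2)} = {in(p4,t3), pkg_at(p3,whs2), truck_at(t2,whs2)}
  ∪ pre   = {in(p4,t3), pkg_at(p3,whs2), truck_at(t2,whs2)} ∪ {truck_at(t3,depot)}
          = {in(p4,t3), pkg_at(p3,whs2), truck_at(t2,whs2), truck_at(t3,depot)}

== RESULT ==
["in(p4,t3)", "pkg_at(p3,whs2)", "truck_at(t2,whs2)", "truck_at(t3,depot)"]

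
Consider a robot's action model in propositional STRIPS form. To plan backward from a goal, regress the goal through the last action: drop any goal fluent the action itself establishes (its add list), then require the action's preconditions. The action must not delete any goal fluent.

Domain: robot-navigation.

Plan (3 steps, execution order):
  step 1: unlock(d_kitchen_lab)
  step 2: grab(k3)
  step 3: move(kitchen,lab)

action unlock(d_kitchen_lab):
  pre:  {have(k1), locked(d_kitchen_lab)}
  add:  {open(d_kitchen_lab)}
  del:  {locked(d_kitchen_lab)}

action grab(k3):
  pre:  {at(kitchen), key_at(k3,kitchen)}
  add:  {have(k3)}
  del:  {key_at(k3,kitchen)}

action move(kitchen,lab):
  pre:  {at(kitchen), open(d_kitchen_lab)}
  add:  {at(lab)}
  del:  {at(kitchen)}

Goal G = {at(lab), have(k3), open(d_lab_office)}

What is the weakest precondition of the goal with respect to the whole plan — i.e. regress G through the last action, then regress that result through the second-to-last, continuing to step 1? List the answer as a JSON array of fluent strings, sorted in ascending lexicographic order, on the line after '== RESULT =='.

Work backward from the goal:
  through step 3 (move(kitchen,lab)): drop {at(lab)}, keep {have(k3), open(d_lab_office)}, require {at(kitchen), open(d_kitchen_lab)}
    → {at(kitchen), have(k3), open(d_kitchen_lab), open(d_lab_office)}
  through step 2 (grab(k3)): drop {have(k3)}, keep {at(kitchen), open(d_kitchen_lab), open(d_lab_office)}, require {at(kitchen), key_at(k3,kitchen)}
    → {at(kitchen), key_at(k3,kitchen), open(d_kitchen_lab), open(d_lab_office)}
  through step 1 (unlock(d_kitchen_lab)): drop {open(d_kitchen_lab)}, keep {at(kitchen), key_at(k3,kitchen), open(d_lab_office)}, require {have(k1), locked(d_kitchen_lab)}
    → {at(kitchen), have(k1), key_at(k3,kitchen), locked(d_kitchen_lab), open(d_lab_office)}

== RESULT ==
["at(kitchen)", "have(k1)", "key_at(k3,kitchen)", "locked(d_kitchen_lab)", "open(d_lab_office)"]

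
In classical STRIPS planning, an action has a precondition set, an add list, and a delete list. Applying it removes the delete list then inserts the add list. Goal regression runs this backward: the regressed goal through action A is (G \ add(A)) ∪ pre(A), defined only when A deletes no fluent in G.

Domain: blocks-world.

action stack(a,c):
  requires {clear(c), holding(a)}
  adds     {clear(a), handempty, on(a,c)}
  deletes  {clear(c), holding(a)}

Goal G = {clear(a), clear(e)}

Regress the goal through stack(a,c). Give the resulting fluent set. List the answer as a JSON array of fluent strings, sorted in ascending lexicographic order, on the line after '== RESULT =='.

Regress:
  G ∩ del = {}  (empty — regression defined)
  G \ add = {clear(a), clear(e)} \ {clear(a), handempty, on(a,c)} = {clear(e)}
  ∪ pre   = {clear(e)} ∪ {clear(c), holding(a)}
          = {clear(c), clear(e), holding(a)}

== RESULT ==
["clear(c)", "clear(e)", "holding(a)"]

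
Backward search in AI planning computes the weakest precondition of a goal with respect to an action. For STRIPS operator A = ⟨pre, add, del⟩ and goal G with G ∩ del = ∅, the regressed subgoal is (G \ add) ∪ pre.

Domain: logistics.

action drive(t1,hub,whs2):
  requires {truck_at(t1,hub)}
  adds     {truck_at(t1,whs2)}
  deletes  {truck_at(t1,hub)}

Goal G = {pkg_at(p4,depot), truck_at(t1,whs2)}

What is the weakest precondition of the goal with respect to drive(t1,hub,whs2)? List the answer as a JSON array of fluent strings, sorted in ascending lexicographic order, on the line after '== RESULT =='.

Regress:
  G ∩ del = {}  (empty — regression defined)
  G \ add = {pkg_at(p4,depot), truck_at(t1,whs2)} \ {truck_at(t1,whs2)} = {pkg_at(p4,depot)}
  ∪ pre   = {pkg_at(p4,depot)} ∪ {truck_at(t1,hub)}
          = {pkg_at(p4,depot), truck_at(t1,hub)}

== RESULT ==
["pkg_at(p4,depot)", "truck_at(t1,hub)"]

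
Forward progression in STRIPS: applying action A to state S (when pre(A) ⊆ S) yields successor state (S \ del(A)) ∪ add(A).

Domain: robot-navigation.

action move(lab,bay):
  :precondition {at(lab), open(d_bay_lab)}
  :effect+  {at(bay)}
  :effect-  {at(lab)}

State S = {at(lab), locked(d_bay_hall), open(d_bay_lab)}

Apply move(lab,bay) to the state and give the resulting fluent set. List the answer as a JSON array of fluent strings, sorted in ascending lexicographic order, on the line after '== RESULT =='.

Compute (S \ del) ∪ add:
  pre ⊆ S: {at(lab), open(d_bay_lab)} ⊆ S  — applicable
  S \ del = {locked(d_bay_hall), open(d_bay_lab)}
  ∪ add   = {at(bay), locked(d_bay_hall), open(d_bay_lab)}

== RESULT ==
["at(bay)", "locked(d_bay_hall)", "open(d_bay_lab)"]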